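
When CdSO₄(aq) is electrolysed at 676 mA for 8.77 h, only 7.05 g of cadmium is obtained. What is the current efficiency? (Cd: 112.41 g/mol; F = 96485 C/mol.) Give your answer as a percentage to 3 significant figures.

56.7%

Q = 0.676 × 31572 = 21340 C
n(e⁻) = 21340 / 96485 = 0.2212 mol
Cd²⁺ + 2e⁻ → Cd, so theoretical n(Cd) = 0.1106 mol → 12.43 g
Efficiency = 7.05 / 12.43 = 0.5672 = 56.7%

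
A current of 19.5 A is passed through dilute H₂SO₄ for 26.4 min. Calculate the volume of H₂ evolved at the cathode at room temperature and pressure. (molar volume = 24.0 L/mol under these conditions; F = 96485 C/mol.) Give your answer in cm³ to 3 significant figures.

Q = 19.5 A × 1584 s = 30890 C
n(e⁻) = 30890 / 96485 = 0.3202 mol
2H⁺ + 2e⁻ → H₂, so n(H₂) = 0.3202 / 2 = 0.1601 mol
V = 0.1601 × 24.0 = 3.842 L
= 3840 cm³

3840 cm³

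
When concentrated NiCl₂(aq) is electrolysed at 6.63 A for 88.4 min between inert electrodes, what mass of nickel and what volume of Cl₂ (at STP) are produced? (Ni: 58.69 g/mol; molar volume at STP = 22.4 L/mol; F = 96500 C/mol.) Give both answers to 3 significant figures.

Q = 6.63 × 5304 = 35170 C; n(e⁻) = 35170 / 96500 = 0.3645 mol
Cathode: Ni²⁺ + 2e⁻ → Ni → n(Ni) = 0.3645/2 = 0.1823 mol → 10.7 g
Anode: 2Cl⁻ → Cl₂ + 2e⁻ → n(Cl₂) = 0.3645/2 = 0.1823 mol → 4.08 L

10.7 g Ni; 4.08 L Cl₂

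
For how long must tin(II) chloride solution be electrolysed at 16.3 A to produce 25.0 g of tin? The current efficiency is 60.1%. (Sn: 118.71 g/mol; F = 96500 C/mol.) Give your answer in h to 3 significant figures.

n(Sn) = 25.0 / 118.71 = 0.2106 mol
Sn²⁺ + 2e⁻ → Sn, so n(e⁻) = 2 × 0.2106 = 0.4212 mol
Q = 0.4212 × 96500 / 0.601 = 67630 C
t = Q / I = 67630 / 16.3 = 4149 s = 1.15 h

1.15 h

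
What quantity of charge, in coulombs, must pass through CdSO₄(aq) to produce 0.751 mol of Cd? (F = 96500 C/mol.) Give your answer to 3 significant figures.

Cd²⁺ + 2e⁻ → Cd, so n(e⁻) = 2 × 0.751 = 1.502 mol
Q = 1.502 × 96500 = 1.449×10^5 C

1.45×10^5 C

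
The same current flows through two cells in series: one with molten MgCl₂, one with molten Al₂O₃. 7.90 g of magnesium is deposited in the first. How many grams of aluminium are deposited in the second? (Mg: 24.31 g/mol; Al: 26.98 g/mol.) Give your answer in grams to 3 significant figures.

n(Mg) = 7.90 / 24.31 = 0.3250 mol
Mg²⁺ + 2e⁻ → Mg, so n(e⁻) = 2 × 0.3250 = 0.6500 mol
The cells are in series, so the same charge (and hence the same n(e⁻) = 0.6500 mol) passes through both.
Al³⁺ + 3e⁻ → Al, so n(Al) = 0.6500 / 3 = 0.2167 mol
m(Al) = 0.2167 × 26.98 = 5.85 g

5.85 g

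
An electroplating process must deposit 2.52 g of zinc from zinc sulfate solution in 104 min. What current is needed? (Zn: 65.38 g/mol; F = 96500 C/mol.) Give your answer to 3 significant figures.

n(Zn) = 2.52 / 65.38 = 0.03854 mol
Zn²⁺ + 2e⁻ → Zn, so n(e⁻) = 2 × 0.03854 = 0.07708 mol
Q = 0.07708 × 96500 = 7438 C
I = Q / t = 7438 / 6240 s = 1.19 A

1.19 A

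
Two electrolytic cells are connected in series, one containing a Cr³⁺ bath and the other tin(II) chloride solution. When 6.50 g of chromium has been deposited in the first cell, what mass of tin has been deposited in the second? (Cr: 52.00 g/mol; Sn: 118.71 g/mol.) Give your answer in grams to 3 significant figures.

n(Cr) = 6.50 / 52.00 = 0.1250 mol
Cr³⁺ + 3e⁻ → Cr, so n(e⁻) = 3 × 0.1250 = 0.3750 mol
Since the cells are in series, n(e⁻) in the Sn cell is also 0.3750 mol.
Sn²⁺ + 2e⁻ → Sn, so n(Sn) = 0.3750 / 2 = 0.1875 mol
m(Sn) = 0.1875 × 118.71 = 22.3 g

22.3 g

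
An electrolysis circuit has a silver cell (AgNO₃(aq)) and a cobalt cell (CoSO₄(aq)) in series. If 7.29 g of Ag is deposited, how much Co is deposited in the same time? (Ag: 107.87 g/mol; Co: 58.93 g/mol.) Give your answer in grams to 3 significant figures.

1.99 g

n(Ag) = 7.29 / 107.87 = 0.06758 mol
Ag⁺ + e⁻ → Ag, so n(e⁻) = 0.06758 mol
The cells are in series, so the same charge (and hence the same n(e⁻) = 0.06758 mol) passes through both.
Co²⁺ + 2e⁻ → Co, so n(Co) = 0.06758 / 2 = 0.03379 mol
m(Co) = 0.03379 × 58.93 = 1.99 g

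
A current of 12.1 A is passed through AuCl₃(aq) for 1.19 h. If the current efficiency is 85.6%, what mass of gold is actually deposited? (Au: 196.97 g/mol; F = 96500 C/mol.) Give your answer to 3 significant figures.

Q = 12.1 × 4284 = 51840 C
n(e⁻) = 51840 / 96500 = 0.5372 mol
Au³⁺ + 3e⁻ → Au, so theoretical m(Au) = 0.1791 × 196.97 = 35.28 g
Actual mass = 85.6% × 35.28 = 30.2 g

30.2 g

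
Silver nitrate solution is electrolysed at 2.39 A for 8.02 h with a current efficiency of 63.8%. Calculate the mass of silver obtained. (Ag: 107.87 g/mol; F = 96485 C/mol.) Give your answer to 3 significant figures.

Q = 2.39 × 28872 = 69000 C
n(e⁻) = 69000 / 96485 = 0.7151 mol
Ag⁺ + e⁻ → Ag, so theoretical m(Ag) = 0.7151 × 107.87 = 77.14 g
Actual mass = 63.8% × 77.14 = 49.2 g

49.2 g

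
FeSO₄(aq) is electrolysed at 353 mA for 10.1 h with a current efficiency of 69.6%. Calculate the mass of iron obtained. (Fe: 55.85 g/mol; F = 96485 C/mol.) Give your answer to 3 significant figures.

2.59 g

Q = 0.353 × 36360 = 12840 C
n(e⁻) = 12840 / 96485 = 0.1331 mol
Fe²⁺ + 2e⁻ → Fe, so theoretical m(Fe) = 0.06655 × 55.85 = 3.717 g
Actual mass = 69.6% × 3.717 = 2.59 g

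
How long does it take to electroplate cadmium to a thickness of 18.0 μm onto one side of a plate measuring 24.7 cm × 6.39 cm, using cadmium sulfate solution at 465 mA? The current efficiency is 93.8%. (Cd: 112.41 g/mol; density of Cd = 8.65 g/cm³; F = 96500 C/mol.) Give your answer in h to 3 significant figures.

2.69 h

Plated area = 24.7 × 6.39 = 157.8 cm²
Volume = 157.8 × 18.0×10⁻⁴ cm = 0.2840 cm³
m(Cd) = 0.2840 × 8.65 = 2.457 g
n(Cd) = 2.457 / 112.41 = 0.02186 mol; n(e⁻) = 2 × 0.02186 = 0.04372 mol
Q = 0.04372 × 96500 / 0.938 = 4498 C
t = 4498 / 0.465 = 9673 s = 2.69 h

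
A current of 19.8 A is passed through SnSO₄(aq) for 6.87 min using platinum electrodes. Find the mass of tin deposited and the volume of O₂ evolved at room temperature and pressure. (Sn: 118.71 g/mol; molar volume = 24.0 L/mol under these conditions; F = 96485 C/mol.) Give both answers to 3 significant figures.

5.02 g Sn; 0.508 L O₂

Q = 19.8 × 412.2 = 8162 C; n(e⁻) = 8162 / 96485 = 0.08459 mol
Cathode: Sn²⁺ + 2e⁻ → Sn → n(Sn) = 0.08459/2 = 0.04230 mol → 5.02 g
Anode: 2H₂O → O₂ + 4H⁺ + 4e⁻ → n(O₂) = 0.08459/4 = 0.02115 mol → 0.508 L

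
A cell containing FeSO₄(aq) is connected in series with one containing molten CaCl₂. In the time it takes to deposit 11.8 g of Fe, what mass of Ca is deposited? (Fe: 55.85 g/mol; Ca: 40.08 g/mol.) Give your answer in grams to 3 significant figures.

n(Fe) = 11.8 / 55.85 = 0.2113 mol
Fe²⁺ + 2e⁻ → Fe, so n(e⁻) = 2 × 0.2113 = 0.4226 mol
In series, the same 0.4226 mol of electrons flows through the second cell.
Ca²⁺ + 2e⁻ → Ca, so n(Ca) = 0.4226 / 2 = 0.2113 mol
m(Ca) = 0.2113 × 40.08 = 8.47 g

8.47 g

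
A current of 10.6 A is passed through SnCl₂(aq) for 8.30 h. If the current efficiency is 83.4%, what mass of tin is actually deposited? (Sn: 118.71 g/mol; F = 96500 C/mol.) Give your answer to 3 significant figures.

162 g

Q = 10.6 × 29880 = 3.167×10^5 C
n(e⁻) = 3.167×10^5 / 96500 = 3.282 mol
Sn²⁺ + 2e⁻ → Sn, so theoretical m(Sn) = 1.641 × 118.71 = 194.8 g
Actual mass = 83.4% × 194.8 = 162 g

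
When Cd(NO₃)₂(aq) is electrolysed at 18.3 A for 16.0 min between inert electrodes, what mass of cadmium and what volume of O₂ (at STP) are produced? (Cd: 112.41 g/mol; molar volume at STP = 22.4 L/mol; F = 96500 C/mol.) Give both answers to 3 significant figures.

10.2 g Cd; 1.02 L O₂

Q = 18.3 × 960 = 17570 C; n(e⁻) = 17570 / 96500 = 0.1821 mol
Cathode: Cd²⁺ + 2e⁻ → Cd → n(Cd) = 0.1821/2 = 0.09105 mol → 10.2 g
Anode: 2H₂O → O₂ + 4H⁺ + 4e⁻ → n(O₂) = 0.1821/4 = 0.04553 mol → 1.02 L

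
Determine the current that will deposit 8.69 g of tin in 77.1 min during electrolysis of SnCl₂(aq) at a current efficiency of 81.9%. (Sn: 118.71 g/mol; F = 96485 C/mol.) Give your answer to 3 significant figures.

n(Sn) = 8.69 / 118.71 = 0.07320 mol
Sn²⁺ + 2e⁻ → Sn, so n(e⁻) = 2 × 0.07320 = 0.1464 mol
Q = 0.1464 × 96485 / 0.819 = 17250 C
I = Q / t = 17250 / 4626 s = 3.73 A

3.73 A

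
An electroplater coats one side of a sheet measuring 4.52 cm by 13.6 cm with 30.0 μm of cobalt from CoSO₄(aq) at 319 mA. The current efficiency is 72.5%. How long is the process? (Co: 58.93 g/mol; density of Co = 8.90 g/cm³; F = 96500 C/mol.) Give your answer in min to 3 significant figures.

387 min

Plated area = 4.52 × 13.6 = 61.47 cm²
Volume = 61.47 × 30.0×10⁻⁴ cm = 0.1844 cm³
m(Co) = 0.1844 × 8.90 = 1.641 g
n(Co) = 1.641 / 58.93 = 0.02785 mol; n(e⁻) = 2 × 0.02785 = 0.05570 mol
Q = 0.05570 × 96500 / 0.725 = 7414 C
t = 7414 / 0.319 = 23240 s = 387 min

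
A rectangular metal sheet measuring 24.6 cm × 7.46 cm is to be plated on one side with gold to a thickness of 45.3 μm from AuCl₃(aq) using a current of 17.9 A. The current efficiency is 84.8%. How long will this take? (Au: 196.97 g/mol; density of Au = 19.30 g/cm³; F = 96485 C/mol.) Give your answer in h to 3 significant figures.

0.431 h

Plated area = 24.6 × 7.46 = 183.5 cm²
Volume = 183.5 × 45.3×10⁻⁴ cm = 0.8313 cm³
m(Au) = 0.8313 × 19.30 = 16.04 g
n(Au) = 16.04 / 196.97 = 0.08143 mol; n(e⁻) = 3 × 0.08143 = 0.2443 mol
Q = 0.2443 × 96485 / 0.848 = 27800 C
t = 27800 / 17.9 = 1553 s = 0.431 h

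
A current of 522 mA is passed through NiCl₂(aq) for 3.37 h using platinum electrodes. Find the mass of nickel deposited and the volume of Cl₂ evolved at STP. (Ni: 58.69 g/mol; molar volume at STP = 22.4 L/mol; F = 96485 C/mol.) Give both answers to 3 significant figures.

1.93 g Ni; 0.735 L Cl₂

Q = 0.522 × 12132 = 6333 C; n(e⁻) = 6333 / 96485 = 0.06564 mol
Cathode: Ni²⁺ + 2e⁻ → Ni → n(Ni) = 0.06564/2 = 0.03282 mol → 1.93 g
Anode: 2Cl⁻ → Cl₂ + 2e⁻ → n(Cl₂) = 0.06564/2 = 0.03282 mol → 0.735 L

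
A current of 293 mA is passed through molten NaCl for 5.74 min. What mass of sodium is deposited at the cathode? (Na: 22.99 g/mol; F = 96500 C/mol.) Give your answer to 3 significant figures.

0.0240 g

Q = It = 0.293 × 344.4 = 100.9 C
n(e⁻) = 100.9 / 96500 = 0.001046 mol
Na⁺ + e⁻ → Na, so n(Na) = 0.001046 mol
m = 0.001046 × 22.99 = 0.0240 g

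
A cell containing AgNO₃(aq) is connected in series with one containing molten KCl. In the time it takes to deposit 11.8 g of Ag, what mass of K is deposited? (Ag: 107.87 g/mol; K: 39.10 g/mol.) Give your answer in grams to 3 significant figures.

4.28 g

n(Ag) = 11.8 / 107.87 = 0.1094 mol
Ag⁺ + e⁻ → Ag, so n(e⁻) = 0.1094 mol
In series, the same 0.1094 mol of electrons flows through the second cell.
K⁺ + e⁻ → K, so n(K) = 0.1094 mol
m(K) = 0.1094 × 39.10 = 4.28 g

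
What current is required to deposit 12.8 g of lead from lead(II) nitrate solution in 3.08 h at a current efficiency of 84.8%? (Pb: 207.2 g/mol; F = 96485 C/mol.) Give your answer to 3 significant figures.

1.27 A

n(Pb) = 12.8 / 207.2 = 0.06178 mol
Pb²⁺ + 2e⁻ → Pb, so n(e⁻) = 2 × 0.06178 = 0.1236 mol
Q = 0.1236 × 96485 / 0.848 = 14060 C
I = Q / t = 14060 / 11088 s = 1.27 A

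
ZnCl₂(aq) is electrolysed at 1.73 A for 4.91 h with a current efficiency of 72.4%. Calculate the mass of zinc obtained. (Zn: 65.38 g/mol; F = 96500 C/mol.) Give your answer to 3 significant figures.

7.50 g

Q = 1.73 × 17676 = 30580 C
n(e⁻) = 30580 / 96500 = 0.3169 mol
Zn²⁺ + 2e⁻ → Zn, so theoretical m(Zn) = 0.1585 × 65.38 = 10.36 g
Actual mass = 72.4% × 10.36 = 7.50 g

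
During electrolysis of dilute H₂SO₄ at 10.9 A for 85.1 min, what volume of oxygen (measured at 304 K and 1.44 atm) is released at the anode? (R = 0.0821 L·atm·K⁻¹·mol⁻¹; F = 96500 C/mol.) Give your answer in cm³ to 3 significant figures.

Charge passed = 10.9 × 5106 = 55660 C
n(e⁻) = Q/F = 55660/96500 = 0.5768 mol
2H₂O → O₂ + 4H⁺ + 4e⁻, so n(O₂) = 0.5768 / 4 = 0.1442 mol
V = nRT/P = 0.1442 × 0.0821 × 304 / 1.44 = 2.499 L
= 2500 cm³

2500 cm³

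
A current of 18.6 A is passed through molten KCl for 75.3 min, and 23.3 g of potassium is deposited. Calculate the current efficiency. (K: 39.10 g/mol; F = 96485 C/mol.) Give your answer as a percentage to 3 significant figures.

Q = 18.6 × 4518 = 84030 C
n(e⁻) = 84030 / 96485 = 0.8709 mol
K⁺ + e⁻ → K, so theoretical n(K) = 0.8709 mol → 34.05 g
Efficiency = 23.3 / 34.05 = 0.6843 = 68.4%

68.4%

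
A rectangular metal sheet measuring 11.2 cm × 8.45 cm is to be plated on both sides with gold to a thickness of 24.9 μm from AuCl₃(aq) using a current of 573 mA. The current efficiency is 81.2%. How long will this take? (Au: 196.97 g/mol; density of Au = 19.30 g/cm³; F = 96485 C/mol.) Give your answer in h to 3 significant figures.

Plated area = 2 × 11.2 × 8.45 = 189.3 cm²
Volume = 189.3 × 24.9×10⁻⁴ cm = 0.4714 cm³
m(Au) = 0.4714 × 19.30 = 9.098 g
n(Au) = 9.098 / 196.97 = 0.04619 mol; n(e⁻) = 3 × 0.04619 = 0.1386 mol
Q = 0.1386 × 96485 / 0.812 = 16470 C
t = 16470 / 0.573 = 28740 s = 7.98 h

7.98 h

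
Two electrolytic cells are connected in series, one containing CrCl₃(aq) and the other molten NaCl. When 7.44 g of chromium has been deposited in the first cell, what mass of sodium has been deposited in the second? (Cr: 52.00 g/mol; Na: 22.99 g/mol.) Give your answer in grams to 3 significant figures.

9.87 g

n(Cr) = 7.44 / 52.00 = 0.1431 mol
Cr³⁺ + 3e⁻ → Cr, so n(e⁻) = 3 × 0.1431 = 0.4293 mol
Same current for the same time ⇒ same n(e⁻) = 0.4293 mol in both cells.
Na⁺ + e⁻ → Na, so n(Na) = 0.4293 mol
m(Na) = 0.4293 × 22.99 = 9.87 g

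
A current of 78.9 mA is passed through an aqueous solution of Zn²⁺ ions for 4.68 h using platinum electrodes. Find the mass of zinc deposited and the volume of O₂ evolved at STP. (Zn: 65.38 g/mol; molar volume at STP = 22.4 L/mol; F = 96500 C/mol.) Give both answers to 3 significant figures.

Q = 0.0789 × 16848 = 1329 C; n(e⁻) = 1329 / 96500 = 0.01377 mol
Cathode: Zn²⁺ + 2e⁻ → Zn → n(Zn) = 0.01377/2 = 0.006885 mol → 0.450 g
Anode: 2H₂O → O₂ + 4H⁺ + 4e⁻ → n(O₂) = 0.01377/4 = 0.003443 mol → 0.0771 L

0.450 g Zn; 0.0771 L O₂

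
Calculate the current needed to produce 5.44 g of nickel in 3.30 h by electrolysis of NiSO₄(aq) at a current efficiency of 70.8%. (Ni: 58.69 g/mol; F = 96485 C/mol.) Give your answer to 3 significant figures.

2.13 A

n(Ni) = 5.44 / 58.69 = 0.09269 mol
Ni²⁺ + 2e⁻ → Ni, so n(e⁻) = 2 × 0.09269 = 0.1854 mol
Q = 0.1854 × 96485 / 0.708 = 25270 C
I = Q / t = 25270 / 11880 s = 2.13 A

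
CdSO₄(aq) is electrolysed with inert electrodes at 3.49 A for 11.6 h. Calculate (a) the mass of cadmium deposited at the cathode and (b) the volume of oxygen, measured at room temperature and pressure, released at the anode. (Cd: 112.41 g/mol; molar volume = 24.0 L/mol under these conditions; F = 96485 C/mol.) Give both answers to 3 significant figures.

Q = 3.49 × 41760 = 1.457×10^5 C; n(e⁻) = 1.457×10^5 / 96485 = 1.510 mol
Cathode: Cd²⁺ + 2e⁻ → Cd → n(Cd) = 1.510/2 = 0.7550 mol → 84.9 g
Anode: 2H₂O → O₂ + 4H⁺ + 4e⁻ → n(O₂) = 1.510/4 = 0.3775 mol → 9.06 L

84.9 g Cd; 9.06 L O₂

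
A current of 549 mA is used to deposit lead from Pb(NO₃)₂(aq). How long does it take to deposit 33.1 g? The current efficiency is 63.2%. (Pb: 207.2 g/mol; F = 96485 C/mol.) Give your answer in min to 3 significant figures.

n(Pb) = 33.1 / 207.2 = 0.1597 mol
Pb²⁺ + 2e⁻ → Pb, so n(e⁻) = 2 × 0.1597 = 0.3194 mol
Q = 0.3194 × 96485 / 0.632 = 48760 C
t = Q / I = 48760 / 0.549 = 88820 s = 1480 min

1480 min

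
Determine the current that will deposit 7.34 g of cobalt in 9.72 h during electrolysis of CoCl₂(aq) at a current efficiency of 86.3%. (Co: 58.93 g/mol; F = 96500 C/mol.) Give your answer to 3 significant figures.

0.796 A

n(Co) = 7.34 / 58.93 = 0.1246 mol
Co²⁺ + 2e⁻ → Co, so n(e⁻) = 2 × 0.1246 = 0.2492 mol
Q = 0.2492 × 96500 / 0.863 = 27870 C
I = Q / t = 27870 / 34992 s = 0.796 A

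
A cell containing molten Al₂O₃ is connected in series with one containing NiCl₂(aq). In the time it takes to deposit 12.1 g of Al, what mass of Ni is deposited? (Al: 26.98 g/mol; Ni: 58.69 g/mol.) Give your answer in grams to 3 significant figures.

n(Al) = 12.1 / 26.98 = 0.4485 mol
Al³⁺ + 3e⁻ → Al, so n(e⁻) = 3 × 0.4485 = 1.346 mol
Same current for the same time ⇒ same n(e⁻) = 1.346 mol in both cells.
Ni²⁺ + 2e⁻ → Ni, so n(Ni) = 1.346 / 2 = 0.6730 mol
m(Ni) = 0.6730 × 58.69 = 39.5 g

39.5 g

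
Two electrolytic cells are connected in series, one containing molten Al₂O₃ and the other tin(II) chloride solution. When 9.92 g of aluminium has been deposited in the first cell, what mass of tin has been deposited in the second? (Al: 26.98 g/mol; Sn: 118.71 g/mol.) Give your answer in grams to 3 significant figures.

65.5 g

n(Al) = 9.92 / 26.98 = 0.3677 mol
Al³⁺ + 3e⁻ → Al, so n(e⁻) = 3 × 0.3677 = 1.103 mol
Same current for the same time ⇒ same n(e⁻) = 1.103 mol in both cells.
Sn²⁺ + 2e⁻ → Sn, so n(Sn) = 1.103 / 2 = 0.5515 mol
m(Sn) = 0.5515 × 118.71 = 65.5 g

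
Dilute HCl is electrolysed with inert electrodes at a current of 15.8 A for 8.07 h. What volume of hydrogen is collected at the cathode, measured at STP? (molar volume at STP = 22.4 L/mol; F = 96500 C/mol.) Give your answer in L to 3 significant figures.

Q = It = 15.8 × 29052 = 4.590×10^5 C
Moles of electrons = 4.590×10^5 / 96500 = 4.756 mol
2H⁺ + 2e⁻ → H₂, so n(H₂) = 4.756 / 2 = 2.378 mol
V = 2.378 × 22.4 = 53.27 L

53.3 L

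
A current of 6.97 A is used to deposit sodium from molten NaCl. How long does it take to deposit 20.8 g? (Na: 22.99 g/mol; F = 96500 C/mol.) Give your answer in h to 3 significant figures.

n(Na) = 20.8 / 22.99 = 0.9047 mol
Na⁺ + e⁻ → Na, so n(e⁻) = 0.9047 mol
Q = 0.9047 × 96500 = 87300 C
t = Q / I = 87300 / 6.97 = 12530 s = 3.48 h

3.48 h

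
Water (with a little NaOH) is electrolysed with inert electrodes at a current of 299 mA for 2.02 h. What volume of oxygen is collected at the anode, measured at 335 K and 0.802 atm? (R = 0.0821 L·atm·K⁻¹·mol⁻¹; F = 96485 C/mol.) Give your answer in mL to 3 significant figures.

193 mL

Charge passed = 0.299 × 7272 = 2174 C
n(e⁻) = 2174 / 96485 = 0.02253 mol
2H₂O → O₂ + 4H⁺ + 4e⁻, so n(O₂) = 0.02253 / 4 = 0.005633 mol
V = nRT/P = 0.005633 × 0.0821 × 335 / 0.802 = 0.1932 L
= 193 mL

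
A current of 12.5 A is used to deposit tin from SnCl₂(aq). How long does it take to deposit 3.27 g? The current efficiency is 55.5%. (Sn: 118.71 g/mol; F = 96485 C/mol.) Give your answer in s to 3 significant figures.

n(Sn) = 3.27 / 118.71 = 0.02755 mol
Sn²⁺ + 2e⁻ → Sn, so n(e⁻) = 2 × 0.02755 = 0.05510 mol
Q = 0.05510 × 96485 / 0.555 = 9579 C
t = Q / I = 9579 / 12.5 = 766.3 s

766 s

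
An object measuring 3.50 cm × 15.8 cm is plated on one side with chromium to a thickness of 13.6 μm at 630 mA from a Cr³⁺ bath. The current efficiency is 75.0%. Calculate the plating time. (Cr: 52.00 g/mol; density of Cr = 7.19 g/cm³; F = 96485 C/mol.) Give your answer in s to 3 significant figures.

6370 s

Plated area = 3.50 × 15.8 = 55.30 cm²
Volume = 55.30 × 13.6×10⁻⁴ cm = 0.07521 cm³
m(Cr) = 0.07521 × 7.19 = 0.5408 g
n(Cr) = 0.5408 / 52.00 = 0.01040 mol; n(e⁻) = 3 × 0.01040 = 0.03120 mol
Q = 0.03120 × 96485 / 0.750 = 4014 C
t = 4014 / 0.630 = 6371 s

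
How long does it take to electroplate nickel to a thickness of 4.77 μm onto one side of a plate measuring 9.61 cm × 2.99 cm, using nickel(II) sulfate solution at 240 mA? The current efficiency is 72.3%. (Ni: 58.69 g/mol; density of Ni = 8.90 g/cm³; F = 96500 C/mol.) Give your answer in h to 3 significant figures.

0.642 h

Plated area = 9.61 × 2.99 = 28.73 cm²
Volume = 28.73 × 4.77×10⁻⁴ cm = 0.01370 cm³
m(Ni) = 0.01370 × 8.90 = 0.1219 g
n(Ni) = 0.1219 / 58.69 = 0.002077 mol; n(e⁻) = 2 × 0.002077 = 0.004154 mol
Q = 0.004154 × 96500 / 0.723 = 554.4 C
t = 554.4 / 0.240 = 2310 s = 0.642 h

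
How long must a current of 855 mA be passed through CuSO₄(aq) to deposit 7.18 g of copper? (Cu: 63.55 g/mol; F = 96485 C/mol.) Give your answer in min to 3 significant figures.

n(Cu) = 7.18 / 63.55 = 0.1130 mol
Cu²⁺ + 2e⁻ → Cu, so n(e⁻) = 2 × 0.1130 = 0.2260 mol
Q = 0.2260 × 96485 = 21810 C
t = Q / I = 21810 / 0.855 = 25510 s = 425 min

425 min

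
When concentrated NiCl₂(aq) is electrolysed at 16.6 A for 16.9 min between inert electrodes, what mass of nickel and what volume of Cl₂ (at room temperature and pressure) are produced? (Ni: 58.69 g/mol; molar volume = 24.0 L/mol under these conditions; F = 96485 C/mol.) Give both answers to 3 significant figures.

Q = 16.6 × 1014 = 16830 C; n(e⁻) = 16830 / 96485 = 0.1744 mol
Cathode: Ni²⁺ + 2e⁻ → Ni → n(Ni) = 0.1744/2 = 0.08720 mol → 5.12 g
Anode: 2Cl⁻ → Cl₂ + 2e⁻ → n(Cl₂) = 0.1744/2 = 0.08720 mol → 2.09 L

5.12 g Ni; 2.09 L Cl₂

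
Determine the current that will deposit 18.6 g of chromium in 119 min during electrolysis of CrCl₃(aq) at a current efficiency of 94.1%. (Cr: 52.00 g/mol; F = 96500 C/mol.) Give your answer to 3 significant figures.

n(Cr) = 18.6 / 52.00 = 0.3577 mol
Cr³⁺ + 3e⁻ → Cr, so n(e⁻) = 3 × 0.3577 = 1.073 mol
Q = 1.073 × 96500 / 0.941 = 1.100×10^5 C
I = Q / t = 1.100×10^5 / 7140 s = 15.4 A

15.4 A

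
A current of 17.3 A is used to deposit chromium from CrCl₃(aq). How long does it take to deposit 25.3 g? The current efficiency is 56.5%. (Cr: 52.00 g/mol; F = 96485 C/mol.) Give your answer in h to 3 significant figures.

4.00 h

n(Cr) = 25.3 / 52.00 = 0.4865 mol
Cr³⁺ + 3e⁻ → Cr, so n(e⁻) = 3 × 0.4865 = 1.460 mol
Q = 1.460 × 96485 / 0.565 = 2.493×10^5 C
t = Q / I = 2.493×10^5 / 17.3 = 14410 s = 4.00 h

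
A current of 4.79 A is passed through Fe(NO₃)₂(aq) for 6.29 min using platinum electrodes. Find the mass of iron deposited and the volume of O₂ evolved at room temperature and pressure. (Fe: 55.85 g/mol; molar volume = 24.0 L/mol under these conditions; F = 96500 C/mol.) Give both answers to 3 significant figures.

Q = 4.79 × 377.4 = 1808 C; n(e⁻) = 1808 / 96500 = 0.01874 mol
Cathode: Fe²⁺ + 2e⁻ → Fe → n(Fe) = 0.01874/2 = 0.009370 mol → 0.523 g
Anode: 2H₂O → O₂ + 4H⁺ + 4e⁻ → n(O₂) = 0.01874/4 = 0.004685 mol → 0.112 L

0.523 g Fe; 0.112 L O₂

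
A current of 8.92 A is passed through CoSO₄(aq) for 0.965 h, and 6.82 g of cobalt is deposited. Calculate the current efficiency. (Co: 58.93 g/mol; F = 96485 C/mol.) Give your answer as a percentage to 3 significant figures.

72.1%

Q = 8.92 × 3474 = 30990 C
n(e⁻) = 30990 / 96485 = 0.3212 mol
Co²⁺ + 2e⁻ → Co, so theoretical n(Co) = 0.1606 mol → 9.464 g
Efficiency = 6.82 / 9.464 = 0.7206 = 72.1%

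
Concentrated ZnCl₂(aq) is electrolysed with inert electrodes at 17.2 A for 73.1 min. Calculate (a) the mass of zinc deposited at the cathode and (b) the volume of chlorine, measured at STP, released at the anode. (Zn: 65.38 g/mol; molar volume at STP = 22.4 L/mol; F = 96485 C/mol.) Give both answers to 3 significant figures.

Q = 17.2 × 4386 = 75440 C; n(e⁻) = 75440 / 96485 = 0.7819 mol
Cathode: Zn²⁺ + 2e⁻ → Zn → n(Zn) = 0.7819/2 = 0.3910 mol → 25.6 g
Anode: 2Cl⁻ → Cl₂ + 2e⁻ → n(Cl₂) = 0.7819/2 = 0.3910 mol → 8.76 L

25.6 g Zn; 8.76 L Cl₂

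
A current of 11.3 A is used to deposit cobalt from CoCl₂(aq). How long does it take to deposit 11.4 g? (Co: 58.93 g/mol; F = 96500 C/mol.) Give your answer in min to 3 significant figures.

55.1 min

n(Co) = 11.4 / 58.93 = 0.1934 mol
Co²⁺ + 2e⁻ → Co, so n(e⁻) = 2 × 0.1934 = 0.3868 mol
Q = 0.3868 × 96500 = 37330 C
t = Q / I = 37330 / 11.3 = 3304 s = 55.1 min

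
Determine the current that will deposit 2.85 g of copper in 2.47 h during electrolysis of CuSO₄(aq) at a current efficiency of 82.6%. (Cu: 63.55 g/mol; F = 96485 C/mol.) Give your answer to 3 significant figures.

n(Cu) = 2.85 / 63.55 = 0.04485 mol
Cu²⁺ + 2e⁻ → Cu, so n(e⁻) = 2 × 0.04485 = 0.08970 mol
Q = 0.08970 × 96485 / 0.826 = 10480 C
I = Q / t = 10480 / 8892 s = 1.18 A

1.18 A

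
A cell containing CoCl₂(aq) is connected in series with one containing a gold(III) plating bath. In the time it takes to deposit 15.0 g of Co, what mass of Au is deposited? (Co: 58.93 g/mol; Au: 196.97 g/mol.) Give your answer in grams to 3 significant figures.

33.4 g

n(Co) = 15.0 / 58.93 = 0.2545 mol
Co²⁺ + 2e⁻ → Co, so n(e⁻) = 2 × 0.2545 = 0.5090 mol
The cells are in series, so the same charge (and hence the same n(e⁻) = 0.5090 mol) passes through both.
Au³⁺ + 3e⁻ → Au, so n(Au) = 0.5090 / 3 = 0.1697 mol
m(Au) = 0.1697 × 196.97 = 33.4 g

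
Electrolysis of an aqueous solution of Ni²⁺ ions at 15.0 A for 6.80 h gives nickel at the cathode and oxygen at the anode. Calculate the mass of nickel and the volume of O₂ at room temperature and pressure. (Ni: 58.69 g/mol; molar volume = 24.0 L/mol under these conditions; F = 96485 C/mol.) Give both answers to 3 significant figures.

Q = 15.0 × 24480 = 3.672×10^5 C; n(e⁻) = 3.672×10^5 / 96485 = 3.806 mol
Cathode: Ni²⁺ + 2e⁻ → Ni → n(Ni) = 3.806/2 = 1.903 mol → 112 g
Anode: 2H₂O → O₂ + 4H⁺ + 4e⁻ → n(O₂) = 3.806/4 = 0.9515 mol → 22.8 L

112 g Ni; 22.8 L O₂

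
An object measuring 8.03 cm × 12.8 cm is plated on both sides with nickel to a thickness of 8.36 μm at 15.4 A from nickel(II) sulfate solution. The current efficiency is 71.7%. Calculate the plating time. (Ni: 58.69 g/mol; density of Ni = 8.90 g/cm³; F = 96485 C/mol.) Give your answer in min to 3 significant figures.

Plated area = 2 × 8.03 × 12.8 = 205.6 cm²
Volume = 205.6 × 8.36×10⁻⁴ cm = 0.1719 cm³
m(Ni) = 0.1719 × 8.90 = 1.530 g
n(Ni) = 1.530 / 58.69 = 0.02607 mol; n(e⁻) = 2 × 0.02607 = 0.05214 mol
Q = 0.05214 × 96485 / 0.717 = 7016 C
t = 7016 / 15.4 = 455.6 s = 7.59 min

7.59 min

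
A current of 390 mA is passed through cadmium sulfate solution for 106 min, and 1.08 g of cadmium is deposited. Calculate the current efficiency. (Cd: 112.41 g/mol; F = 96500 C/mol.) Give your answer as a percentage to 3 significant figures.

74.8%

Q = 0.390 × 6360 = 2480 C
n(e⁻) = 2480 / 96500 = 0.02570 mol
Cd²⁺ + 2e⁻ → Cd, so theoretical n(Cd) = 0.01285 mol → 1.444 g
Efficiency = 1.08 / 1.444 = 0.7479 = 74.8%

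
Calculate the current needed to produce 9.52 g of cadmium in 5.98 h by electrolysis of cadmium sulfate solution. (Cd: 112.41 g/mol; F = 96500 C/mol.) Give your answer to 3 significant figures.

0.759 A

n(Cd) = 9.52 / 112.41 = 0.08469 mol
Cd²⁺ + 2e⁻ → Cd, so n(e⁻) = 2 × 0.08469 = 0.1694 mol
Q = 0.1694 × 96500 = 16350 C
I = Q / t = 16350 / 21528 s = 0.759 A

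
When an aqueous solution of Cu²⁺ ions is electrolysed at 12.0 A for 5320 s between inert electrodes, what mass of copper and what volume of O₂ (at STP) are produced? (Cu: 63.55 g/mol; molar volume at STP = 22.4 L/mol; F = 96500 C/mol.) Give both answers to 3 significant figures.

Q = 12.0 × 5320 = 63840 C; n(e⁻) = 63840 / 96500 = 0.6616 mol
Cathode: Cu²⁺ + 2e⁻ → Cu → n(Cu) = 0.6616/2 = 0.3308 mol → 21.0 g
Anode: 2H₂O → O₂ + 4H⁺ + 4e⁻ → n(O₂) = 0.6616/4 = 0.1654 mol → 3.70 L

21.0 g Cu; 3.70 L O₂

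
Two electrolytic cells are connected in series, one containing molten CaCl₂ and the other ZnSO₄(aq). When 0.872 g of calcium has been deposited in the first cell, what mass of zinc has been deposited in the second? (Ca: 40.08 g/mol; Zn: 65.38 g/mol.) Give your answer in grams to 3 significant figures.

n(Ca) = 0.872 / 40.08 = 0.02176 mol
Ca²⁺ + 2e⁻ → Ca, so n(e⁻) = 2 × 0.02176 = 0.04352 mol
Same current for the same time ⇒ same n(e⁻) = 0.04352 mol in both cells.
Zn²⁺ + 2e⁻ → Zn, so n(Zn) = 0.04352 / 2 = 0.02176 mol
m(Zn) = 0.02176 × 65.38 = 1.42 g

1.42 g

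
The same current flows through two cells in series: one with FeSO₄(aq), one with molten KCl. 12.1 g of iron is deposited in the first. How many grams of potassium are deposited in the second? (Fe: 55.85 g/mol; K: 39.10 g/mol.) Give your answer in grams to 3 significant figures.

16.9 g

n(Fe) = 12.1 / 55.85 = 0.2167 mol
Fe²⁺ + 2e⁻ → Fe, so n(e⁻) = 2 × 0.2167 = 0.4334 mol
In series, the same 0.4334 mol of electrons flows through the second cell.
K⁺ + e⁻ → K, so n(K) = 0.4334 mol
m(K) = 0.4334 × 39.10 = 16.9 g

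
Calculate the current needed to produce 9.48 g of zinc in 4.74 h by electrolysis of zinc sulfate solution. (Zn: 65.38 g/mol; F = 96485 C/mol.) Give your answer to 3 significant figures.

n(Zn) = 9.48 / 65.38 = 0.1450 mol
Zn²⁺ + 2e⁻ → Zn, so n(e⁻) = 2 × 0.1450 = 0.2900 mol
Q = 0.2900 × 96485 = 27980 C
I = Q / t = 27980 / 17064 s = 1.64 A

1.64 A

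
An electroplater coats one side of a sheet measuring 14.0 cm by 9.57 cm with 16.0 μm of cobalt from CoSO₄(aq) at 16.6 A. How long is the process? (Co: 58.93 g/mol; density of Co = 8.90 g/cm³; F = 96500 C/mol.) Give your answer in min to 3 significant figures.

6.27 min

Plated area = 14.0 × 9.57 = 134.0 cm²
Volume = 134.0 × 16.0×10⁻⁴ cm = 0.2144 cm³
m(Co) = 0.2144 × 8.90 = 1.908 g
n(Co) = 1.908 / 58.93 = 0.03238 mol; n(e⁻) = 2 × 0.03238 = 0.06476 mol
Q = 0.06476 × 96500 = 6249 C
t = 6249 / 16.6 = 376.4 s = 6.27 min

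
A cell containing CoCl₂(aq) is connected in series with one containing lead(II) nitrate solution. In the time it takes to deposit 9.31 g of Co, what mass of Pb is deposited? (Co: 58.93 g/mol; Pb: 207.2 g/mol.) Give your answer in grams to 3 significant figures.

32.7 g

n(Co) = 9.31 / 58.93 = 0.1580 mol
Co²⁺ + 2e⁻ → Co, so n(e⁻) = 2 × 0.1580 = 0.3160 mol
The cells are in series, so the same charge (and hence the same n(e⁻) = 0.3160 mol) passes through both.
Pb²⁺ + 2e⁻ → Pb, so n(Pb) = 0.3160 / 2 = 0.1580 mol
m(Pb) = 0.1580 × 207.2 = 32.7 g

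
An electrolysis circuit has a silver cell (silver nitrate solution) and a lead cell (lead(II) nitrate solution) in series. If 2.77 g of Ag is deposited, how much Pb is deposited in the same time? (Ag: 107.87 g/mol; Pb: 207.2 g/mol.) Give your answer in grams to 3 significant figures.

n(Ag) = 2.77 / 107.87 = 0.02568 mol
Ag⁺ + e⁻ → Ag, so n(e⁻) = 0.02568 mol
In series, the same 0.02568 mol of electrons flows through the second cell.
Pb²⁺ + 2e⁻ → Pb, so n(Pb) = 0.02568 / 2 = 0.01284 mol
m(Pb) = 0.01284 × 207.2 = 2.66 g

2.66 g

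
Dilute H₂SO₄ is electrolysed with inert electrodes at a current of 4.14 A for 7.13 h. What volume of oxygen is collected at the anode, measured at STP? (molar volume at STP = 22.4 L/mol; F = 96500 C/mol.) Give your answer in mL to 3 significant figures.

Q = 4.14 A × 25668 s = 1.063×10^5 C
Moles of electrons = 1.063×10^5 / 96500 = 1.102 mol
2H₂O → O₂ + 4H⁺ + 4e⁻, so n(O₂) = 1.102 / 4 = 0.2755 mol
V = 0.2755 × 22.4 = 6.171 L
= 6170 mL

6170 mL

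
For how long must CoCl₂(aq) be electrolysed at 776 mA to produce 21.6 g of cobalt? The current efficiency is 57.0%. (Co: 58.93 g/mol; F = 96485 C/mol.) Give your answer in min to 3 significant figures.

n(Co) = 21.6 / 58.93 = 0.3665 mol
Co²⁺ + 2e⁻ → Co, so n(e⁻) = 2 × 0.3665 = 0.7330 mol
Q = 0.7330 × 96485 / 0.570 = 1.241×10^5 C
t = Q / I = 1.241×10^5 / 0.776 = 1.599×10^5 s = 2670 min

2670 min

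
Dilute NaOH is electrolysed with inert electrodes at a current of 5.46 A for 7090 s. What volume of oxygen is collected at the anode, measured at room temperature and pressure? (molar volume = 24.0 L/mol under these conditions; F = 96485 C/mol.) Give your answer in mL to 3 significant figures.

2410 mL

Charge passed = 5.46 × 7090 = 38710 C
Moles of electrons = 38710 / 96485 = 0.4012 mol
2H₂O → O₂ + 4H⁺ + 4e⁻, so n(O₂) = 0.4012 / 4 = 0.1003 mol
V = 0.1003 × 24.0 = 2.407 L
= 2410 mL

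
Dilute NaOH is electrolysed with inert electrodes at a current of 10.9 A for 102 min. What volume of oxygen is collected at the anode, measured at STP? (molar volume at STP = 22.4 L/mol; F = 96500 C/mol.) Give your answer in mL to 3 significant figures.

Q = 10.9 A × 6120 s = 66710 C
n(e⁻) = 66710 / 96500 = 0.6913 mol
2H₂O → O₂ + 4H⁺ + 4e⁻, so n(O₂) = 0.6913 / 4 = 0.1728 mol
V = 0.1728 × 22.4 = 3.871 L
= 3870 mL

3870 mL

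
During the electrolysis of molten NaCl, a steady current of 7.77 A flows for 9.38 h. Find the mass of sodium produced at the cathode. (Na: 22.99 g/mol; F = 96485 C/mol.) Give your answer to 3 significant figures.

62.5 g

Q = 7.77 A × 33768 s = 2.624×10^5 C
Moles of electrons = 2.624×10^5 / 96485 = 2.720 mol
Na⁺ + e⁻ → Na, so n(Na) = 2.720 mol
m = 2.720 × 22.99 = 62.5 g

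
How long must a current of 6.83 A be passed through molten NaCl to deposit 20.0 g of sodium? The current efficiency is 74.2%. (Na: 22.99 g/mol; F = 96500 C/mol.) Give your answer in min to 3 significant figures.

276 min

n(Na) = 20.0 / 22.99 = 0.8699 mol
Na⁺ + e⁻ → Na, so n(e⁻) = 0.8699 mol
Q = 0.8699 × 96500 / 0.742 = 1.131×10^5 C
t = Q / I = 1.131×10^5 / 6.83 = 16560 s = 276 min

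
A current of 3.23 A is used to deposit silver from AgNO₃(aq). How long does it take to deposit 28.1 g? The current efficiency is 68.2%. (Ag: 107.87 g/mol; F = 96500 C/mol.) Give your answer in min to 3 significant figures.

n(Ag) = 28.1 / 107.87 = 0.2605 mol
Ag⁺ + e⁻ → Ag, so n(e⁻) = 0.2605 mol
Q = 0.2605 × 96500 / 0.682 = 36860 C
t = Q / I = 36860 / 3.23 = 11410 s = 190 min

190 min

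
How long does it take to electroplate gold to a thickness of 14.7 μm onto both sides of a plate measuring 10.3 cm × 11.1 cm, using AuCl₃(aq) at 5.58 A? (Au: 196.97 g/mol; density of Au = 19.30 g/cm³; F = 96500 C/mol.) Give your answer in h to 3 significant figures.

Plated area = 2 × 10.3 × 11.1 = 228.7 cm²
Volume = 228.7 × 14.7×10⁻⁴ cm = 0.3362 cm³
m(Au) = 0.3362 × 19.30 = 6.489 g
n(Au) = 6.489 / 196.97 = 0.03294 mol; n(e⁻) = 3 × 0.03294 = 0.09882 mol
Q = 0.09882 × 96500 = 9536 C
t = 9536 / 5.58 = 1709 s = 0.475 h

0.475 h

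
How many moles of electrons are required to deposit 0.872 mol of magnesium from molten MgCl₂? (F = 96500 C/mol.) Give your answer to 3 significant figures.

1.74 mol

Mg²⁺ + 2e⁻ → Mg, so n(e⁻) = 2 × 0.872 = 1.744 mol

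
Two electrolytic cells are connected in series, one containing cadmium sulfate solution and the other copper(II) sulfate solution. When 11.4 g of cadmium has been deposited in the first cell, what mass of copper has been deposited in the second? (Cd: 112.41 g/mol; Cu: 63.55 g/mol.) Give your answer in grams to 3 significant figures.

n(Cd) = 11.4 / 112.41 = 0.1014 mol
Cd²⁺ + 2e⁻ → Cd, so n(e⁻) = 2 × 0.1014 = 0.2028 mol
Since the cells are in series, n(e⁻) in the Cu cell is also 0.2028 mol.
Cu²⁺ + 2e⁻ → Cu, so n(Cu) = 0.2028 / 2 = 0.1014 mol
m(Cu) = 0.1014 × 63.55 = 6.44 g

6.44 g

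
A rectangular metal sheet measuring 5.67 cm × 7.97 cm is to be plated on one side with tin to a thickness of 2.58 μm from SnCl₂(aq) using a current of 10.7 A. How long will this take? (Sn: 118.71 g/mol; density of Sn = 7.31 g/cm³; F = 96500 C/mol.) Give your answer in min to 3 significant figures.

0.216 min

Plated area = 5.67 × 7.97 = 45.19 cm²
Volume = 45.19 × 2.58×10⁻⁴ cm = 0.01166 cm³
m(Sn) = 0.01166 × 7.31 = 0.08523 g
n(Sn) = 0.08523 / 118.71 = 7.180×10^-4 mol; n(e⁻) = 2 × 7.180×10^-4 = 0.001436 mol
Q = 0.001436 × 96500 = 138.6 C
t = 138.6 / 10.7 = 12.95 s = 0.216 min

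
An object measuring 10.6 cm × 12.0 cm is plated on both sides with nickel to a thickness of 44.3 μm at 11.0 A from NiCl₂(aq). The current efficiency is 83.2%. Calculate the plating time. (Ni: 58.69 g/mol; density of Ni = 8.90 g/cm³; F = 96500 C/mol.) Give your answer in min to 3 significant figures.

60.1 min

Plated area = 2 × 10.6 × 12.0 = 254.4 cm²
Volume = 254.4 × 44.3×10⁻⁴ cm = 1.127 cm³
m(Ni) = 1.127 × 8.90 = 10.03 g
n(Ni) = 10.03 / 58.69 = 0.1709 mol; n(e⁻) = 2 × 0.1709 = 0.3418 mol
Q = 0.3418 × 96500 / 0.832 = 39640 C
t = 39640 / 11.0 = 3604 s = 60.1 min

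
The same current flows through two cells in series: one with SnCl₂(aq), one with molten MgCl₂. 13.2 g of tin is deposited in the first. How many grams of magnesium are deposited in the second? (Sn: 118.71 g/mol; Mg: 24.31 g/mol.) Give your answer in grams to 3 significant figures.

2.70 g

n(Sn) = 13.2 / 118.71 = 0.1112 mol
Sn²⁺ + 2e⁻ → Sn, so n(e⁻) = 2 × 0.1112 = 0.2224 mol
The cells are in series, so the same charge (and hence the same n(e⁻) = 0.2224 mol) passes through both.
Mg²⁺ + 2e⁻ → Mg, so n(Mg) = 0.2224 / 2 = 0.1112 mol
m(Mg) = 0.1112 × 24.31 = 2.70 g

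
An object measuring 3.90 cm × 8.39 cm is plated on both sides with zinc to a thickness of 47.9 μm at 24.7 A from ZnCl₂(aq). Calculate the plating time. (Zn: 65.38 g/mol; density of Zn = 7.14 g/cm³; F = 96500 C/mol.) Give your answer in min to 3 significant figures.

4.46 min

Plated area = 2 × 3.90 × 8.39 = 65.44 cm²
Volume = 65.44 × 47.9×10⁻⁴ cm = 0.3135 cm³
m(Zn) = 0.3135 × 7.14 = 2.238 g
n(Zn) = 2.238 / 65.38 = 0.03423 mol; n(e⁻) = 2 × 0.03423 = 0.06846 mol
Q = 0.06846 × 96500 = 6606 C
t = 6606 / 24.7 = 267.4 s = 4.46 min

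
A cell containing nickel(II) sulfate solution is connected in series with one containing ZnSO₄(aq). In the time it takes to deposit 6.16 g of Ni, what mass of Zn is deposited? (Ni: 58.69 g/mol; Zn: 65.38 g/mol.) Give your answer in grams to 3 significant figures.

6.86 g

n(Ni) = 6.16 / 58.69 = 0.1050 mol
Ni²⁺ + 2e⁻ → Ni, so n(e⁻) = 2 × 0.1050 = 0.2100 mol
In series, the same 0.2100 mol of electrons flows through the second cell.
Zn²⁺ + 2e⁻ → Zn, so n(Zn) = 0.2100 / 2 = 0.1050 mol
m(Zn) = 0.1050 × 65.38 = 6.86 g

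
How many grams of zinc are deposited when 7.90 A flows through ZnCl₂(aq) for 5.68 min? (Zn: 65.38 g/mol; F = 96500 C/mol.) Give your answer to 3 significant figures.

Charge passed = 7.90 × 340.8 = 2692 C
Moles of electrons = 2692 / 96500 = 0.02790 mol
Zn²⁺ + 2e⁻ → Zn, so n(Zn) = 0.02790 / 2 = 0.01395 mol
m = 0.01395 × 65.38 = 0.912 g

0.912 g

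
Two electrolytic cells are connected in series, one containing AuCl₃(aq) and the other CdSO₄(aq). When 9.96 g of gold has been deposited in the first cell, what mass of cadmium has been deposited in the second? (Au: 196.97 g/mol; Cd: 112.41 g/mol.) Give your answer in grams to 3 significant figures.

n(Au) = 9.96 / 196.97 = 0.05057 mol
Au³⁺ + 3e⁻ → Au, so n(e⁻) = 3 × 0.05057 = 0.1517 mol
Since the cells are in series, n(e⁻) in the Cd cell is also 0.1517 mol.
Cd²⁺ + 2e⁻ → Cd, so n(Cd) = 0.1517 / 2 = 0.07585 mol
m(Cd) = 0.07585 × 112.41 = 8.53 g

8.53 g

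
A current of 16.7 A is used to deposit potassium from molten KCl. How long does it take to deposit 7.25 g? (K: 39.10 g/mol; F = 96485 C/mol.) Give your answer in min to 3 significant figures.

n(K) = 7.25 / 39.10 = 0.1854 mol
K⁺ + e⁻ → K, so n(e⁻) = 0.1854 mol
Q = 0.1854 × 96485 = 17890 C
t = Q / I = 17890 / 16.7 = 1071 s = 17.9 min

17.9 min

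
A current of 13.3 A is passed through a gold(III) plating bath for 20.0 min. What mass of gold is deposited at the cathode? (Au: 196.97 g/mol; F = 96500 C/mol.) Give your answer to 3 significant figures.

10.9 g

Q = It = 13.3 × 1200 = 15960 C
n(e⁻) = Q/F = 15960/96500 = 0.1654 mol
Au³⁺ + 3e⁻ → Au, so n(Au) = 0.1654 / 3 = 0.05513 mol
m = 0.05513 × 196.97 = 10.9 g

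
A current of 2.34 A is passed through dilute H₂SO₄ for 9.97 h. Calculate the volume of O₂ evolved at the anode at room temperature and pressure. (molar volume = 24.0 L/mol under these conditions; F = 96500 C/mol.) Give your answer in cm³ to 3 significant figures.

Charge passed = 2.34 × 35892 = 83990 C
Moles of electrons = 83990 / 96500 = 0.8704 mol
2H₂O → O₂ + 4H⁺ + 4e⁻, so n(O₂) = 0.8704 / 4 = 0.2176 mol
V = 0.2176 × 24.0 = 5.222 L
= 5220 cm³

5220 cm³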